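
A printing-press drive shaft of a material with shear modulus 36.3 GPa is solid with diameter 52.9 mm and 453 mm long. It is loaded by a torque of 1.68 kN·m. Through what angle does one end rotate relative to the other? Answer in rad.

0.0273 rad

J = πd⁴/32 = π(0.0529)⁴/32 = 7.688×10^-7 m⁴.
θ = T·L/(G·J) = 1680 × 0.453 / (36.3×10⁹ × 7.688×10^-7) = 0.02727 rad.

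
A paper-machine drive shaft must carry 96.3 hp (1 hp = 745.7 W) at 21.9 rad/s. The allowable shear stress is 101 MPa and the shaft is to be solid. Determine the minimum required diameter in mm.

54.9 mm

ω = 21.9 rad/s, so T = P/ω = 96.3×745.7 / 21.90 = 3279 N·m.
For a solid shaft τ_max = 16T/(πd³), so d = (16T/(π τ_allow))^(1/3) = (16·3279/(π·1.01×10^8))^(1/3) = 0.05489 m.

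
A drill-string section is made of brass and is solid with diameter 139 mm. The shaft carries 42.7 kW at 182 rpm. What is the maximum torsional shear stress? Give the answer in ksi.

0.616 ksi

ω = 2π·182/60 = 19.06 rad/s, so T = P/ω = 42.7×10³ / 19.06 = 2240 N·m.
J = πd⁴/32 = π(0.139)⁴/32 = 3.665×10^-5 m⁴.
τ_max = T·r/J = 2240 × 0.0695 / 3.665×10^-5 = 4.249×10^6 Pa.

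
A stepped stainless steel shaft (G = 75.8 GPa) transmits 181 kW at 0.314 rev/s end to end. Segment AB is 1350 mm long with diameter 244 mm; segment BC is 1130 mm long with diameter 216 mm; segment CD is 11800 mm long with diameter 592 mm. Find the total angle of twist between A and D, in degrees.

0.704°

ω = 2π·0.314 = 1.973 rad/s, so T = P/ω = 181×10³ / 1.973 = 91740 N·m.
J_AB = π(0.244)⁴/32 = 3.48×10^-4 m⁴; J_BC = π(0.216)⁴/32 = 2.14×10^-4 m⁴; J_CD = π(0.592)⁴/32 = 0.0121 m⁴.
θ = (T/G)·Σ L_i/J_i = (91740/75.8×10⁹)·(1.35/3.48×10^-4 + 1.13/2.14×10^-4 + 11.8/0.0121) = 0.01228 rad.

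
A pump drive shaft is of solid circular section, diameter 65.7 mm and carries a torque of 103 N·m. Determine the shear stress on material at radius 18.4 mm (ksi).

J = πd⁴/32 = π(0.0657)⁴/32 = 1.829×10^-6 m⁴.
Shear stress varies linearly with radius: τ = T·r/J = 103.0 × 0.0184 / 1.829×10^-6 = 1.036×10^6 Pa.

0.150 ksi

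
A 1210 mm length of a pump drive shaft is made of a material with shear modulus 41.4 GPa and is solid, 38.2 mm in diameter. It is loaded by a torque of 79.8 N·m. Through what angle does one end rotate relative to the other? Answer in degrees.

0.639°

J = πd⁴/32 = π(0.0382)⁴/32 = 2.091×10^-7 m⁴.
θ = T·L/(G·J) = 79.80 × 1.21 / (41.4×10⁹ × 2.091×10^-7) = 0.01116 rad.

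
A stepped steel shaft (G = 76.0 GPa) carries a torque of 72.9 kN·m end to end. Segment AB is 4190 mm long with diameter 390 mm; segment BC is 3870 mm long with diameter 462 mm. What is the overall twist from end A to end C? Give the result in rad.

0.00260 rad

J_AB = π(0.390)⁴/32 = 2.27×10^-3 m⁴; J_BC = π(0.462)⁴/32 = 4.47×10^-3 m⁴.
θ = (T/G)·Σ L_i/J_i = (72900/76.0×10⁹)·(4.19/2.27×10^-3 + 3.87/4.47×10^-3) = 2.600×10^-3 rad.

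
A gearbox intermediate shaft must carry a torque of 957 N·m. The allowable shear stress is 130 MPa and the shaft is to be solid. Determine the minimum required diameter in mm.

33.5 mm

For a solid shaft τ_max = 16T/(πd³), so d = (16T/(π τ_allow))^(1/3) = (16·957.0/(π·1.30×10^8))^(1/3) = 0.03347 m.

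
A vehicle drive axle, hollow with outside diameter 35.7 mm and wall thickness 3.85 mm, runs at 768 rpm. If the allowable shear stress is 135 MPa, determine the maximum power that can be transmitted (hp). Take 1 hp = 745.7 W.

J = π(d_o⁴ − d_i⁴)/32 = π(0.0357⁴ − 0.0280⁴)/32 = 9.912×10^-8 m⁴.
T_max = τ_allow·J/r = 1.35×10^8 × 9.912×10^-8 / 0.0179 = 749.7 N·m.
ω = 2π·768/60 = 80.42 rad/s, so P_max = T_max·ω = 6.029×10^4 W.

80.9 hp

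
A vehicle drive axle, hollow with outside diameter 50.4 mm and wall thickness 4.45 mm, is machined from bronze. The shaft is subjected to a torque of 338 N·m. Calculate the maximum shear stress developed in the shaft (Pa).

J = π(d_o⁴ − d_i⁴)/32 = π(0.0504⁴ − 0.0415⁴)/32 = 3.423×10^-7 m⁴.
τ_max = T·r/J = 338.0 × 0.0252 / 3.423×10^-7 = 2.489×10^7 Pa.

2.49e7 Pa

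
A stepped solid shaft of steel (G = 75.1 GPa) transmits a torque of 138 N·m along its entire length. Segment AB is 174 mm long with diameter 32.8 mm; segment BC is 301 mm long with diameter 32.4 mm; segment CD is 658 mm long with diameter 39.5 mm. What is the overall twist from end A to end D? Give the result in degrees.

J_AB = π(0.0328)⁴/32 = 1.14×10^-7 m⁴; J_BC = π(0.0324)⁴/32 = 1.08×10^-7 m⁴; J_CD = π(0.0395)⁴/32 = 2.39×10^-7 m⁴.
θ = (T/G)·Σ L_i/J_i = (138.0/75.1×10⁹)·(0.174/1.14×10^-7 + 0.301/1.08×10^-7 + 0.658/2.39×10^-7) = 0.01299 rad.

0.744°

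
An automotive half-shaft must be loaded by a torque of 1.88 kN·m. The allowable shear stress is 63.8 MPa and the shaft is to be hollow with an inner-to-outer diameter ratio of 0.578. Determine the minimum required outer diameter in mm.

55.3 mm

For a hollow shaft with d_i/d_o = 0.578: τ_max = 16T/(π d_o³ (1−k⁴)), so d_o = [16T/(π τ_allow (1−k⁴))]^(1/3) = [16·1880/(π·6.38×10^7·0.8884)]^(1/3) = 0.05528 m.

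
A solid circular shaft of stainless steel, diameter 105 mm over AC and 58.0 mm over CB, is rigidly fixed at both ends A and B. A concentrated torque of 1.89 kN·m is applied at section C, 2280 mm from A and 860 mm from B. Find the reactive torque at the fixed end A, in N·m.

Compatibility: T_A·a/J_AC = T_B·b/J_CB with T_A + T_B = T₀.
J_AC = 1.19×10^-5 m⁴, J_CB = 1.11×10^-6 m⁴, so T_A = T₀·(J_AC/a)/((J_AC/a)+(J_CB/b)) = 1516 N·m, T_B = 374.2 N·m.

1520 N·m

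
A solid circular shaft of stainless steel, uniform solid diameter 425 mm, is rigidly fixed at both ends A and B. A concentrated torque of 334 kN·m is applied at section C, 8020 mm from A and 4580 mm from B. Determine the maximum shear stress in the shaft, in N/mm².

14.1 N/mm²

With uniform GJ and both ends fixed, compatibility θ_AC = θ_CB gives T_A·a = T_B·b, together with T_A + T_B = T₀.
T_A = T₀·b/(a+b) = 334000·4580/12600 = 121400 N·m; T_B = 212600 N·m.
τ in each portion: τ_AC = 8.05×10^6 Pa, τ_CB = 1.41×10^7 Pa; maximum is in CB.
τ_max = T_CB·r/J = 212600·0.212/3.20×10^-3 = 1.410×10^7 Pa.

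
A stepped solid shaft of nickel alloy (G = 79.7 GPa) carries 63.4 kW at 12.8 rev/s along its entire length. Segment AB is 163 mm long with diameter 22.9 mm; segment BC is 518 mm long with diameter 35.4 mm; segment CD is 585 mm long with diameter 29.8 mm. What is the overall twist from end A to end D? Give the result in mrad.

168 mrad

ω = 2π·12.8 = 80.42 rad/s, so T = P/ω = 63.4×10³ / 80.42 = 788.3 N·m.
J_AB = π(0.0229)⁴/32 = 2.70×10^-8 m⁴; J_BC = π(0.0354)⁴/32 = 1.54×10^-7 m⁴; J_CD = π(0.0298)⁴/32 = 7.74×10^-8 m⁴.
θ = (T/G)·Σ L_i/J_i = (788.3/79.7×10⁹)·(0.163/2.70×10^-8 + 0.518/1.54×10^-7 + 0.585/7.74×10^-8) = 0.1677 rad.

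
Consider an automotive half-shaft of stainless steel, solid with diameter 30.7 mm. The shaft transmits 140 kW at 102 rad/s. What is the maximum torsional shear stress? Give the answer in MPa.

ω = 102 rad/s, so T = P/ω = 140×10³ / 102.0 = 1373 N·m.
J = πd⁴/32 = π(0.0307)⁴/32 = 8.721×10^-8 m⁴.
τ_max = T·r/J = 1373 × 0.0153 / 8.721×10^-8 = 2.416×10^8 Pa.

242 MPa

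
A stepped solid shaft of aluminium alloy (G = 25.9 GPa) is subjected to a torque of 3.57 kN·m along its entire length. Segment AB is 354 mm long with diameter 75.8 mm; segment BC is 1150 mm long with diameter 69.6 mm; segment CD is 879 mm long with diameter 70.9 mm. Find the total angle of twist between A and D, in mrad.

J_AB = π(0.0758)⁴/32 = 3.24×10^-6 m⁴; J_BC = π(0.0696)⁴/32 = 2.30×10^-6 m⁴; J_CD = π(0.0709)⁴/32 = 2.48×10^-6 m⁴.
θ = (T/G)·Σ L_i/J_i = (3570/25.9×10⁹)·(0.354/3.24×10^-6 + 1.15/2.30×10^-6 + 0.879/2.48×10^-6) = 0.1327 rad.

133 mrad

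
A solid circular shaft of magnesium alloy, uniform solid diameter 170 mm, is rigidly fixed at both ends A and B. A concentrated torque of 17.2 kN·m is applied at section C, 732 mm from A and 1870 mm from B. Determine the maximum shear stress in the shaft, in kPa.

With uniform GJ and both ends fixed, compatibility θ_AC = θ_CB gives T_A·a = T_B·b, together with T_A + T_B = T₀.
T_A = T₀·b/(a+b) = 17200·1870/2602 = 12360 N·m; T_B = 4839 N·m.
τ in each portion: τ_AC = 1.28×10^7 Pa, τ_CB = 5.02×10^6 Pa; maximum is in AC.
τ_max = T_AC·r/J = 12360·0.0850/8.20×10^-5 = 1.281×10^7 Pa.

12800 kPa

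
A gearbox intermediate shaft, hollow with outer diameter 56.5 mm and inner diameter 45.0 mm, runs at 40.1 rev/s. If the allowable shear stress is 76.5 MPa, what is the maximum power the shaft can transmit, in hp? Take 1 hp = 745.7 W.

J = π(d_o⁴ − d_i⁴)/32 = π(0.0565⁴ − 0.0450⁴)/32 = 5.979×10^-7 m⁴.
T_max = τ_allow·J/r = 7.65×10^7 × 5.979×10^-7 / 0.0283 = 1619 N·m.
ω = 2π·40.1 = 252.0 rad/s, so P_max = T_max·ω = 4.079×10^5 W.

547 hp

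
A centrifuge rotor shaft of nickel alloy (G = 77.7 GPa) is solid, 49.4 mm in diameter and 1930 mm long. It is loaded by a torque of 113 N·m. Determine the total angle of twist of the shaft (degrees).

J = πd⁴/32 = π(0.0494)⁴/32 = 5.847×10^-7 m⁴.
θ = T·L/(G·J) = 113.0 × 1.93 / (77.7×10⁹ × 5.847×10^-7) = 4.801×10^-3 rad.

0.275°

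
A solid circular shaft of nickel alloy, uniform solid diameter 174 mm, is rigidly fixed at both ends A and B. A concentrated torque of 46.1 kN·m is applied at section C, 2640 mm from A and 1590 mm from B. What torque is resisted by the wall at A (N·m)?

With uniform GJ and both ends fixed, compatibility θ_AC = θ_CB gives T_A·a = T_B·b, together with T_A + T_B = T₀.
T_A = T₀·b/(a+b) = 46100·1590/4230 = 17330 N·m; T_B = 28770 N·m.

17300 N·m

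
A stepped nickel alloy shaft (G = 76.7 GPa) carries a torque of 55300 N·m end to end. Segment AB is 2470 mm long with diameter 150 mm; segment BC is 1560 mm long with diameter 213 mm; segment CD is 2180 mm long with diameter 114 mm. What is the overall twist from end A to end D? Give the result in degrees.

J_AB = π(0.150)⁴/32 = 4.97×10^-5 m⁴; J_BC = π(0.213)⁴/32 = 2.02×10^-4 m⁴; J_CD = π(0.114)⁴/32 = 1.66×10^-5 m⁴.
θ = (T/G)·Σ L_i/J_i = (55300/76.7×10⁹)·(2.47/4.97×10^-5 + 1.56/2.02×10^-4 + 2.18/1.66×10^-5) = 0.1362 rad.

7.80°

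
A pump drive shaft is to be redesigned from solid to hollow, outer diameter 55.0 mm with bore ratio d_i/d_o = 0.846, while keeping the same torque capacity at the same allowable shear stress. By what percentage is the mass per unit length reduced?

Equal τ_max and T ⇒ the solid shaft needs d_s³ = d_o³(1−k⁴), so d_s = 55.0·(1−0.846⁴)^(1/3) = 43.29 mm.
Area ratio A_h/A_s = d_o²(1−k²)/d_s² = (1−k²)/(1−k⁴)^(2/3) = 0.4588.
Mass saving = 1 − 0.4588 = 54.1 %.

54.1 %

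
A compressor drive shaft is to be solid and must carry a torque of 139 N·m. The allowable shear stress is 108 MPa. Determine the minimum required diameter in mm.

18.7 mm

For a solid shaft τ_max = 16T/(πd³), so d = (16T/(π τ_allow))^(1/3) = (16·139.0/(π·1.08×10^8))^(1/3) = 0.01871 m.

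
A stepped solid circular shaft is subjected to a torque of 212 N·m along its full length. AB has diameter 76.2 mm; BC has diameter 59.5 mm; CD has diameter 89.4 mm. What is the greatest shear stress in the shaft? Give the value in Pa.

5.13e6 Pa

Under the same torque, τ_max = 16T/(πd³) is largest where d is smallest — segment BC (d = 59.5 mm).
τ_max = 16·212.0/(π·(0.0595)³) = 5.126×10^6 Pa.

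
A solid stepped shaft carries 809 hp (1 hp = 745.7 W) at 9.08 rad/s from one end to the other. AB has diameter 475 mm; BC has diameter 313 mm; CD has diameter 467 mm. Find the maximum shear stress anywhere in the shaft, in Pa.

1.10e7 Pa

ω = 9.08 rad/s, so T = P/ω = 809×745.7 / 9.080 = 66440 N·m.
Under the same torque, τ_max = 16T/(πd³) is largest where d is smallest — segment BC (d = 313 mm).
τ_max = 16·66440/(π·(0.313)³) = 1.103×10^7 Pa.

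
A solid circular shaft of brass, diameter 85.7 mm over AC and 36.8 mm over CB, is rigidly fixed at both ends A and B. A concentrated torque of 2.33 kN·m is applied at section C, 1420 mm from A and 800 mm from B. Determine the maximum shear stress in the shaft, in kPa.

Compatibility: T_A·a/J_AC = T_B·b/J_CB with T_A + T_B = T₀.
J_AC = 5.30×10^-6 m⁴, J_CB = 1.80×10^-7 m⁴, so T_A = T₀·(J_AC/a)/((J_AC/a)+(J_CB/b)) = 2197 N·m, T_B = 132.6 N·m.
τ in each portion: τ_AC = 1.78×10^7 Pa, τ_CB = 1.36×10^7 Pa; maximum is in AC.
τ_max = T_AC·r/J = 2197·0.0428/5.30×10^-6 = 1.778×10^7 Pa.

17800 kPa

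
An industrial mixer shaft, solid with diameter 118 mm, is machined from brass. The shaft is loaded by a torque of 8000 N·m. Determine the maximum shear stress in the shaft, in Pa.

J = πd⁴/32 = π(0.118)⁴/32 = 1.903×10^-5 m⁴.
τ_max = T·r/J = 8000 × 0.0590 / 1.903×10^-5 = 2.480×10^7 Pa.

2.48e7 Pa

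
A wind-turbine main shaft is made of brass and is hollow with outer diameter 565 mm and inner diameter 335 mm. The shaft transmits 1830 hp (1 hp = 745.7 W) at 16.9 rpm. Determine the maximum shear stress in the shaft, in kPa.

ω = 2π·16.9/60 = 1.770 rad/s, so T = P/ω = 1830×745.7 / 1.770 = 771100 N·m.
J = π(d_o⁴ − d_i⁴)/32 = π(0.565⁴ − 0.335⁴)/32 = 8.768×10^-3 m⁴.
τ_max = T·r/J = 771100 × 0.282 / 8.768×10^-3 = 2.484×10^7 Pa.

24800 kPa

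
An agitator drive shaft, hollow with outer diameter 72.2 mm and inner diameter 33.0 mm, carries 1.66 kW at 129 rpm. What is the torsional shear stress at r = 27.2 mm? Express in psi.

ω = 2π·129/60 = 13.51 rad/s, so T = P/ω = 1.66×10³ / 13.51 = 122.9 N·m.
J = π(d_o⁴ − d_i⁴)/32 = π(0.0722⁴ − 0.0330⁴)/32 = 2.551×10^-6 m⁴.
Shear stress varies linearly with radius: τ = T·r/J = 122.9 × 0.0272 / 2.551×10^-6 = 1.310×10^6 Pa.

190 psi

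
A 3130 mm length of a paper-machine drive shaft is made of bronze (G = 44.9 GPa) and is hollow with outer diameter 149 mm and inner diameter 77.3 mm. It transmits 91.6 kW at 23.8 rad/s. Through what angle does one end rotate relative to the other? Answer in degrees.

0.342°

ω = 23.8 rad/s, so T = P/ω = 91.6×10³ / 23.80 = 3849 N·m.
J = π(d_o⁴ − d_i⁴)/32 = π(0.149⁴ − 0.0773⁴)/32 = 4.488×10^-5 m⁴.
θ = T·L/(G·J) = 3849 × 3.13 / (44.9×10⁹ × 4.488×10^-5) = 5.978×10^-3 rad.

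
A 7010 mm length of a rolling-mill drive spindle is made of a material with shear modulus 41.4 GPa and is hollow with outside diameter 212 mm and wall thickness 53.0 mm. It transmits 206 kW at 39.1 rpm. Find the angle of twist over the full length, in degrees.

ω = 2π·39.1/60 = 4.095 rad/s, so T = P/ω = 206×10³ / 4.095 = 50310 N·m.
J = π(d_o⁴ − d_i⁴)/32 = π(0.212⁴ − 0.106⁴)/32 = 1.859×10^-4 m⁴.
θ = T·L/(G·J) = 50310 × 7.01 / (41.4×10⁹ × 1.859×10^-4) = 0.04582 rad.

2.63°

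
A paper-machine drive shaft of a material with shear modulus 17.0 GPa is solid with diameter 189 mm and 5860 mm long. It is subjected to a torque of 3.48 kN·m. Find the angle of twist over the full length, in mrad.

9.58 mrad

J = πd⁴/32 = π(0.189)⁴/32 = 1.253×10^-4 m⁴.
θ = T·L/(G·J) = 3480 × 5.86 / (17.0×10⁹ × 1.253×10^-4) = 9.576×10^-3 rad.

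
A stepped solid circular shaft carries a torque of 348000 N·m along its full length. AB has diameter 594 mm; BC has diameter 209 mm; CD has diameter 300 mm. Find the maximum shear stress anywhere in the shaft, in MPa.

194 MPa

Under the same torque, τ_max = 16T/(πd³) is largest where d is smallest — segment BC (d = 209 mm).
τ_max = 16·348000/(π·(0.209)³) = 1.941×10^8 Pa.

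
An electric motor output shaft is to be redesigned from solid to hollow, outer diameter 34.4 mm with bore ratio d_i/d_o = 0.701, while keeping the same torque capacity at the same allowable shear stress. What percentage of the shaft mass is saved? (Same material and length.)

Equal τ_max and T ⇒ the solid shaft needs d_s³ = d_o³(1−k⁴), so d_s = 34.4·(1−0.701⁴)^(1/3) = 31.37 mm.
Area ratio A_h/A_s = d_o²(1−k²)/d_s² = (1−k²)/(1−k⁴)^(2/3) = 0.6115.
Mass saving = 1 − 0.6115 = 38.9 %.

38.9 %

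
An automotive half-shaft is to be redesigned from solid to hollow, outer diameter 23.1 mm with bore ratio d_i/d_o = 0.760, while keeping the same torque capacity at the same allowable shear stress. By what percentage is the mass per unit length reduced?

44.6 %

Equal τ_max and T ⇒ the solid shaft needs d_s³ = d_o³(1−k⁴), so d_s = 23.1·(1−0.760⁴)^(1/3) = 20.18 mm.
Area ratio A_h/A_s = d_o²(1−k²)/d_s² = (1−k²)/(1−k⁴)^(2/3) = 0.5537.
Mass saving = 1 − 0.5537 = 44.6 %.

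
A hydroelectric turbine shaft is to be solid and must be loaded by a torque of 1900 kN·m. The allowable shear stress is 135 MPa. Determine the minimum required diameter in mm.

415 mm

For a solid shaft τ_max = 16T/(πd³), so d = (16T/(π τ_allow))^(1/3) = (16·1.900e6/(π·1.35×10^8))^(1/3) = 0.4154 m.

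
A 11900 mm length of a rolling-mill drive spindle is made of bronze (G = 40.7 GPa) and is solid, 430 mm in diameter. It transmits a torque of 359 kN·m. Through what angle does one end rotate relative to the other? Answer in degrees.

1.79°

J = πd⁴/32 = π(0.430)⁴/32 = 3.356×10^-3 m⁴.
θ = T·L/(G·J) = 359000 × 11.9 / (40.7×10⁹ × 3.356×10^-3) = 0.03127 rad.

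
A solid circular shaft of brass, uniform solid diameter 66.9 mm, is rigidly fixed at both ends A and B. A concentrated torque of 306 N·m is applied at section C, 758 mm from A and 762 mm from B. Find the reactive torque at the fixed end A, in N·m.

153 N·m

With uniform GJ and both ends fixed, compatibility θ_AC = θ_CB gives T_A·a = T_B·b, together with T_A + T_B = T₀.
T_A = T₀·b/(a+b) = 306.0·762/1520 = 153.4 N·m; T_B = 152.6 N·m.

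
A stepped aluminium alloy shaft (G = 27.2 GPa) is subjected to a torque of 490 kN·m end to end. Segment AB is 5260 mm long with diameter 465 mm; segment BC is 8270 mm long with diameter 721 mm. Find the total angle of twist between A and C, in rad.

J_AB = π(0.465)⁴/32 = 4.59×10^-3 m⁴; J_BC = π(0.721)⁴/32 = 0.0265 m⁴.
θ = (T/G)·Σ L_i/J_i = (490000/27.2×10⁹)·(5.26/4.59×10^-3 + 8.27/0.0265) = 0.02626 rad.

0.0263 rad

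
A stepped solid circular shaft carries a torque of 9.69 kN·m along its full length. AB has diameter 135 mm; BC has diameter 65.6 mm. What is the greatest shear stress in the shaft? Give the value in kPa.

Under the same torque, τ_max = 16T/(πd³) is largest where d is smallest — segment BC (d = 65.6 mm).
τ_max = 16·9690/(π·(0.0656)³) = 1.748×10^8 Pa.

175000 kPa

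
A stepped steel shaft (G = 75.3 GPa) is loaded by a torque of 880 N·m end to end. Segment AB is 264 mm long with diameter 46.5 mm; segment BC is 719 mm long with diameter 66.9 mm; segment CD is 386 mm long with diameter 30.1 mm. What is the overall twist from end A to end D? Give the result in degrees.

J_AB = π(0.0465)⁴/32 = 4.59×10^-7 m⁴; J_BC = π(0.0669)⁴/32 = 1.97×10^-6 m⁴; J_CD = π(0.0301)⁴/32 = 8.06×10^-8 m⁴.
θ = (T/G)·Σ L_i/J_i = (880.0/75.3×10⁹)·(0.264/4.59×10^-7 + 0.719/1.97×10^-6 + 0.386/8.06×10^-8) = 0.06697 rad.

3.84°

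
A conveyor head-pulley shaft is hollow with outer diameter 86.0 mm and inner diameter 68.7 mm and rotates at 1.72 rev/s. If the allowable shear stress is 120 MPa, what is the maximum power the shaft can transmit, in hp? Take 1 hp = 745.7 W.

129 hp

J = π(d_o⁴ − d_i⁴)/32 = π(0.0860⁴ − 0.0687⁴)/32 = 3.183×10^-6 m⁴.
T_max = τ_allow·J/r = 1.20×10^8 × 3.183×10^-6 / 0.0430 = 8884 N·m.
ω = 2π·1.72 = 10.81 rad/s, so P_max = T_max·ω = 9.601×10^4 W.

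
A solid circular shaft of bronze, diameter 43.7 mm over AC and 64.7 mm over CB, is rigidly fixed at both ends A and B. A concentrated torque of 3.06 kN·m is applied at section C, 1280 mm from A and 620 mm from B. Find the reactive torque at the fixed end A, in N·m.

280 N·m

Compatibility: T_A·a/J_AC = T_B·b/J_CB with T_A + T_B = T₀.
J_AC = 3.58×10^-7 m⁴, J_CB = 1.72×10^-6 m⁴, so T_A = T₀·(J_AC/a)/((J_AC/a)+(J_CB/b)) = 280.2 N·m, T_B = 2780 N·m.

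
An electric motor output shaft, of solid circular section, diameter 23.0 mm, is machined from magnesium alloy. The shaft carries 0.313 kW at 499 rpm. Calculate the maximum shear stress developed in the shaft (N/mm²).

ω = 2π·499/60 = 52.26 rad/s, so T = P/ω = 0.313×10³ / 52.26 = 5.990 N·m.
J = πd⁴/32 = π(0.0230)⁴/32 = 2.747×10^-8 m⁴.
τ_max = T·r/J = 5.990 × 0.0115 / 2.747×10^-8 = 2.507×10^6 Pa.

2.51 N/mm²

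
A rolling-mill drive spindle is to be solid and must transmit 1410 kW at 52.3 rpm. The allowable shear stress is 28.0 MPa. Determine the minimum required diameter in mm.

360 mm

ω = 2π·52.3/60 = 5.477 rad/s, so T = P/ω = 1410×10³ / 5.477 = 257400 N·m.
For a solid shaft τ_max = 16T/(πd³), so d = (16T/(π τ_allow))^(1/3) = (16·257400/(π·2.80×10^7))^(1/3) = 0.3604 m.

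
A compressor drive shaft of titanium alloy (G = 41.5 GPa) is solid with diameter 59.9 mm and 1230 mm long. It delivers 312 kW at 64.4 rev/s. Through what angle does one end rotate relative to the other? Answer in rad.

0.0181 rad

ω = 2π·64.4 = 404.6 rad/s, so T = P/ω = 312×10³ / 404.6 = 771.1 N·m.
J = πd⁴/32 = π(0.0599)⁴/32 = 1.264×10^-6 m⁴.
θ = T·L/(G·J) = 771.1 × 1.23 / (41.5×10⁹ × 1.264×10^-6) = 0.01808 rad.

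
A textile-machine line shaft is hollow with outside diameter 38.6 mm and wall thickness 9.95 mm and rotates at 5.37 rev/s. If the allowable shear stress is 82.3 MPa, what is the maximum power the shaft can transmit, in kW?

J = π(d_o⁴ − d_i⁴)/32 = π(0.0386⁴ − 0.0187⁴)/32 = 2.059×10^-7 m⁴.
T_max = τ_allow·J/r = 8.23×10^7 × 2.059×10^-7 / 0.0193 = 878.2 N·m.
ω = 2π·5.37 = 33.74 rad/s, so P_max = T_max·ω = 2.963×10^4 W.

29.6 kW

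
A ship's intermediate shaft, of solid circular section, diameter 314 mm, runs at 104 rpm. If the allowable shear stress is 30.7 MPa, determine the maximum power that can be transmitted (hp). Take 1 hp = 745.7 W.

J = πd⁴/32 = π(0.314)⁴/32 = 9.544×10^-4 m⁴.
T_max = τ_allow·J/r = 3.07×10^7 × 9.544×10^-4 / 0.157 = 186600 N·m.
ω = 2π·104/60 = 10.89 rad/s, so P_max = T_max·ω = 2.032×10^6 W.

2730 hp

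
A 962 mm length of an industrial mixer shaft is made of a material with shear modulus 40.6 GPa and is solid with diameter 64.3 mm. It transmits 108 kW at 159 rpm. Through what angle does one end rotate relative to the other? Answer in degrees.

ω = 2π·159/60 = 16.65 rad/s, so T = P/ω = 108×10³ / 16.65 = 6486 N·m.
J = πd⁴/32 = π(0.0643)⁴/32 = 1.678×10^-6 m⁴.
θ = T·L/(G·J) = 6486 × 0.962 / (40.6×10⁹ × 1.678×10^-6) = 0.09158 rad.

5.25°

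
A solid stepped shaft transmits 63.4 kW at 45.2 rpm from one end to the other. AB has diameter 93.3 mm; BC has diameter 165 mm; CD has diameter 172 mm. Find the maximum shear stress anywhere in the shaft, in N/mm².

84.0 N/mm²

ω = 2π·45.2/60 = 4.733 rad/s, so T = P/ω = 63.4×10³ / 4.733 = 13390 N·m.
Under the same torque, τ_max = 16T/(πd³) is largest where d is smallest — segment AB (d = 93.3 mm).
τ_max = 16·13390/(π·(0.0933)³) = 8.399×10^7 Pa.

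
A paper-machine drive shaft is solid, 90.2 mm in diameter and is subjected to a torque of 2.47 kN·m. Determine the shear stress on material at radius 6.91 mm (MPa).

J = πd⁴/32 = π(0.0902)⁴/32 = 6.499×10^-6 m⁴.
Shear stress varies linearly with radius: τ = T·r/J = 2470 × 0.00691 / 6.499×10^-6 = 2.626×10^6 Pa.

2.63 MPa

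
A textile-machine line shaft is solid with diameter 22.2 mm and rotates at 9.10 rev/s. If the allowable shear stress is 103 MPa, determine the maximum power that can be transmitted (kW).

12.7 kW

J = πd⁴/32 = π(0.0222)⁴/32 = 2.385×10^-8 m⁴.
T_max = τ_allow·J/r = 1.03×10^8 × 2.385×10^-8 / 0.0111 = 221.3 N·m.
ω = 2π·9.10 = 57.18 rad/s, so P_max = T_max·ω = 1.265×10^4 W.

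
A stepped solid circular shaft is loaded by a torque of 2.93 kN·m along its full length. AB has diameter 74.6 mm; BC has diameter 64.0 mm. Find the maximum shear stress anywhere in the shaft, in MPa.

Under the same torque, τ_max = 16T/(πd³) is largest where d is smallest — segment BC (d = 64.0 mm).
τ_max = 16·2930/(π·(0.0640)³) = 5.692×10^7 Pa.

56.9 MPa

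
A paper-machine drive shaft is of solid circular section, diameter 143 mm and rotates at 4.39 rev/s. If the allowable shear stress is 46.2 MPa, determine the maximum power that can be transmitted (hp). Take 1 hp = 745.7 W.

J = πd⁴/32 = π(0.143)⁴/32 = 4.105×10^-5 m⁴.
T_max = τ_allow·J/r = 4.62×10^7 × 4.105×10^-5 / 0.0715 = 26530 N·m.
ω = 2π·4.39 = 27.58 rad/s, so P_max = T_max·ω = 7.317×10^5 W.

981 hp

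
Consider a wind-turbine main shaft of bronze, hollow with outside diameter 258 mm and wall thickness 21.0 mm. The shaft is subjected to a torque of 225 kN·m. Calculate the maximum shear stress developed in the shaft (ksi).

19.0 ksi

J = π(d_o⁴ − d_i⁴)/32 = π(0.258⁴ − 0.216⁴)/32 = 2.213×10^-4 m⁴.
τ_max = T·r/J = 225000 × 0.129 / 2.213×10^-4 = 1.312×10^8 Pa.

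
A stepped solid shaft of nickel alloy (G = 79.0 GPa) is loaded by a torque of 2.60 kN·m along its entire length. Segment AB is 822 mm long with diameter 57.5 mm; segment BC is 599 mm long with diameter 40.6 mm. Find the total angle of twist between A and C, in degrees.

J_AB = π(0.0575)⁴/32 = 1.07×10^-6 m⁴; J_BC = π(0.0406)⁴/32 = 2.67×10^-7 m⁴.
θ = (T/G)·Σ L_i/J_i = (2600/79.0×10⁹)·(0.822/1.07×10^-6 + 0.599/2.67×10^-7) = 0.09911 rad.

5.68°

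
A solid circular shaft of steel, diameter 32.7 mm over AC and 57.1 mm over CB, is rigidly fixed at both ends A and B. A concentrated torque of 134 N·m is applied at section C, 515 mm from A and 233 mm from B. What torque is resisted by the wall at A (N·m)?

Compatibility: T_A·a/J_AC = T_B·b/J_CB with T_A + T_B = T₀.
J_AC = 1.12×10^-7 m⁴, J_CB = 1.04×10^-6 m⁴, so T_A = T₀·(J_AC/a)/((J_AC/a)+(J_CB/b)) = 6.218 N·m, T_B = 127.8 N·m.

6.22 N·m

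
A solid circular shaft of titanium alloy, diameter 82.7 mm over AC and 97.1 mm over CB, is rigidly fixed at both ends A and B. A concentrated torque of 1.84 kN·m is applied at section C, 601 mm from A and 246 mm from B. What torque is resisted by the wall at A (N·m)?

Compatibility: T_A·a/J_AC = T_B·b/J_CB with T_A + T_B = T₀.
J_AC = 4.59×10^-6 m⁴, J_CB = 8.73×10^-6 m⁴, so T_A = T₀·(J_AC/a)/((J_AC/a)+(J_CB/b)) = 326.1 N·m, T_B = 1514 N·m.

326 N·m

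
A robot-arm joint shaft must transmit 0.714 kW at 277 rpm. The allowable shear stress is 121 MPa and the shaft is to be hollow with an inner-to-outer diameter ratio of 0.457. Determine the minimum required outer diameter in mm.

10.3 mm

ω = 2π·277/60 = 29.01 rad/s, so T = P/ω = 0.714×10³ / 29.01 = 24.61 N·m.
For a hollow shaft with d_i/d_o = 0.457: τ_max = 16T/(π d_o³ (1−k⁴)), so d_o = [16T/(π τ_allow (1−k⁴))]^(1/3) = [16·24.61/(π·1.21×10^8·0.9564)]^(1/3) = 0.01027 m.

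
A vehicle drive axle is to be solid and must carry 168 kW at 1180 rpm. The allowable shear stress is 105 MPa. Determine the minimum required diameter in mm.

40.4 mm

ω = 2π·1180/60 = 123.6 rad/s, so T = P/ω = 168×10³ / 123.6 = 1360 N·m.
For a solid shaft τ_max = 16T/(πd³), so d = (16T/(π τ_allow))^(1/3) = (16·1360/(π·1.05×10^8))^(1/3) = 0.04040 m.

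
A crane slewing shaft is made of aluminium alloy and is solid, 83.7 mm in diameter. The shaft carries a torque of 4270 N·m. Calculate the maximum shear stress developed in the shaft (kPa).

37100 kPa

J = πd⁴/32 = π(0.0837)⁴/32 = 4.818×10^-6 m⁴.
τ_max = T·r/J = 4270 × 0.0418 / 4.818×10^-6 = 3.709×10^7 Pa.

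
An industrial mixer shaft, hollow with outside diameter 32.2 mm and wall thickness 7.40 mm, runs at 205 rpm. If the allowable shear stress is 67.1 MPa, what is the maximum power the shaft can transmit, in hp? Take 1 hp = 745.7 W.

11.6 hp

J = π(d_o⁴ − d_i⁴)/32 = π(0.0322⁴ − 0.0174⁴)/32 = 9.654×10^-8 m⁴.
T_max = τ_allow·J/r = 6.71×10^7 × 9.654×10^-8 / 0.0161 = 402.4 N·m.
ω = 2π·205/60 = 21.47 rad/s, so P_max = T_max·ω = 8638 W.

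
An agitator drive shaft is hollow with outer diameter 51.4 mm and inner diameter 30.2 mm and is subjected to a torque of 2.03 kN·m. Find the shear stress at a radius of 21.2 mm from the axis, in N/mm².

71.3 N/mm²

J = π(d_o⁴ − d_i⁴)/32 = π(0.0514⁴ − 0.0302⁴)/32 = 6.036×10^-7 m⁴.
Shear stress varies linearly with radius: τ = T·r/J = 2030 × 0.0212 / 6.036×10^-7 = 7.130×10^7 Pa.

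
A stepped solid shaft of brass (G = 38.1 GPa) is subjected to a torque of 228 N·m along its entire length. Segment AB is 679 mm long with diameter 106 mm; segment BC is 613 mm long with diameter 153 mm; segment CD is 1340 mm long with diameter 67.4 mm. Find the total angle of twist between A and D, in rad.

0.00435 rad

J_AB = π(0.106)⁴/32 = 1.24×10^-5 m⁴; J_BC = π(0.153)⁴/32 = 5.38×10^-5 m⁴; J_CD = π(0.0674)⁴/32 = 2.03×10^-6 m⁴.
θ = (T/G)·Σ L_i/J_i = (228.0/38.1×10⁹)·(0.679/1.24×10^-5 + 0.613/5.38×10^-5 + 1.34/2.03×10^-6) = 4.354×10^-3 rad.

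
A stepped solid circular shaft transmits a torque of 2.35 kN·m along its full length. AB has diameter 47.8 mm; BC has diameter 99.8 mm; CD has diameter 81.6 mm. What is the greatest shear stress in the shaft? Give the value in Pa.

1.10e8 Pa

Under the same torque, τ_max = 16T/(πd³) is largest where d is smallest — segment AB (d = 47.8 mm).
τ_max = 16·2350/(π·(0.0478)³) = 1.096×10^8 Pa.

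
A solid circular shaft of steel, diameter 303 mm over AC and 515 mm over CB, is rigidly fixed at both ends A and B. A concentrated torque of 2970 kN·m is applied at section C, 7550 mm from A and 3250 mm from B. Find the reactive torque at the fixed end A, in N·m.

146000 N·m

Compatibility: T_A·a/J_AC = T_B·b/J_CB with T_A + T_B = T₀.
J_AC = 8.28×10^-4 m⁴, J_CB = 6.91×10^-3 m⁴, so T_A = T₀·(J_AC/a)/((J_AC/a)+(J_CB/b)) = 145700 N·m, T_B = 2.824e6 N·m.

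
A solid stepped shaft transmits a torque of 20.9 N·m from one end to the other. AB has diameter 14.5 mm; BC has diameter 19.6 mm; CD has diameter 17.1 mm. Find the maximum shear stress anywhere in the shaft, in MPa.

Under the same torque, τ_max = 16T/(πd³) is largest where d is smallest — segment AB (d = 14.5 mm).
τ_max = 16·20.90/(π·(0.0145)³) = 3.492×10^7 Pa.

34.9 MPa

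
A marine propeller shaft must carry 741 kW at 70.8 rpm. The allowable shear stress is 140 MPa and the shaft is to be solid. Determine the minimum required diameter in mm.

ω = 2π·70.8/60 = 7.414 rad/s, so T = P/ω = 741×10³ / 7.414 = 99940 N·m.
For a solid shaft τ_max = 16T/(πd³), so d = (16T/(π τ_allow))^(1/3) = (16·99940/(π·1.40×10^8))^(1/3) = 0.1538 m.

154 mm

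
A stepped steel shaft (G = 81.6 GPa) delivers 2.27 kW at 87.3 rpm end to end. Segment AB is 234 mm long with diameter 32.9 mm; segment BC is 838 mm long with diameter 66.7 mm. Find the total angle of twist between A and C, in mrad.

7.50 mrad

ω = 2π·87.3/60 = 9.142 rad/s, so T = P/ω = 2.27×10³ / 9.142 = 248.3 N·m.
J_AB = π(0.0329)⁴/32 = 1.15×10^-7 m⁴; J_BC = π(0.0667)⁴/32 = 1.94×10^-6 m⁴.
θ = (T/G)·Σ L_i/J_i = (248.3/81.6×10⁹)·(0.234/1.15×10^-7 + 0.838/1.94×10^-6) = 7.503×10^-3 rad.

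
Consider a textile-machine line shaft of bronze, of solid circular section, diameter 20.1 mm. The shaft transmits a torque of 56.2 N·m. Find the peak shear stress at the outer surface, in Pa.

J = πd⁴/32 = π(0.0201)⁴/32 = 1.602×10^-8 m⁴.
τ_max = T·r/J = 56.20 × 0.0100 / 1.602×10^-8 = 3.525×10^7 Pa.

3.52e7 Pa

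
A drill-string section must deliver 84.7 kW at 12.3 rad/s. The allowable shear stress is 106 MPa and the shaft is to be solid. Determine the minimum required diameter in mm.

69.2 mm

ω = 12.3 rad/s, so T = P/ω = 84.7×10³ / 12.30 = 6886 N·m.
For a solid shaft τ_max = 16T/(πd³), so d = (16T/(π τ_allow))^(1/3) = (16·6886/(π·1.06×10^8))^(1/3) = 0.06916 m.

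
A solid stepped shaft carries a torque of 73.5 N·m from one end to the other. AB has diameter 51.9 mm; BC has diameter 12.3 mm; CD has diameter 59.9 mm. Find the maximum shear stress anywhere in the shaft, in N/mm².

201 N/mm²

Under the same torque, τ_max = 16T/(πd³) is largest where d is smallest — segment BC (d = 12.3 mm).
τ_max = 16·73.50/(π·(0.0123)³) = 2.012×10^8 Pa.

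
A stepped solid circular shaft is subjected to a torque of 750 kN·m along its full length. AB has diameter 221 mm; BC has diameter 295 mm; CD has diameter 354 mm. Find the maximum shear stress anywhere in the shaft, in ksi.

Under the same torque, τ_max = 16T/(πd³) is largest where d is smallest — segment AB (d = 221 mm).
τ_max = 16·750000/(π·(0.221)³) = 3.539×10^8 Pa.

51.3 ksi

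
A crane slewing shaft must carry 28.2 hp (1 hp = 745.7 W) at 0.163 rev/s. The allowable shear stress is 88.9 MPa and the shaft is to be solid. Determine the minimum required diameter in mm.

106 mm

ω = 2π·0.163 = 1.024 rad/s, so T = P/ω = 28.2×745.7 / 1.024 = 20530 N·m.
For a solid shaft τ_max = 16T/(πd³), so d = (16T/(π τ_allow))^(1/3) = (16·20530/(π·8.89×10^7))^(1/3) = 0.1056 m.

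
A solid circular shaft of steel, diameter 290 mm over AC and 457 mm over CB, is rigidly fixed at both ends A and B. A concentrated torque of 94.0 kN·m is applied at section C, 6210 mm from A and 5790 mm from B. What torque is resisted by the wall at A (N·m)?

12300 N·m

Compatibility: T_A·a/J_AC = T_B·b/J_CB with T_A + T_B = T₀.
J_AC = 6.94×10^-4 m⁴, J_CB = 4.28×10^-3 m⁴, so T_A = T₀·(J_AC/a)/((J_AC/a)+(J_CB/b)) = 12350 N·m, T_B = 81650 N·m.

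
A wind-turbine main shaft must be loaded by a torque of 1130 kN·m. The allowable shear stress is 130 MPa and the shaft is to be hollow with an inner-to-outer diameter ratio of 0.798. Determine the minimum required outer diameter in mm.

For a hollow shaft with d_i/d_o = 0.798: τ_max = 16T/(π d_o³ (1−k⁴)), so d_o = [16T/(π τ_allow (1−k⁴))]^(1/3) = [16·1.130e6/(π·1.30×10^8·0.5945)]^(1/3) = 0.4207 m.

421 mm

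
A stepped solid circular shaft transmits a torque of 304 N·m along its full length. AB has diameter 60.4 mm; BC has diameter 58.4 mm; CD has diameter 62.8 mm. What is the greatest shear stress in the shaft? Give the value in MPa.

7.77 MPa

Under the same torque, τ_max = 16T/(πd³) is largest where d is smallest — segment BC (d = 58.4 mm).
τ_max = 16·304.0/(π·(0.0584)³) = 7.773×10^6 Pa.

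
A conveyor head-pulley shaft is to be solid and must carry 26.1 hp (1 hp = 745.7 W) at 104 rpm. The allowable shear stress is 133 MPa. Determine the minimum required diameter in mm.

ω = 2π·104/60 = 10.89 rad/s, so T = P/ω = 26.1×745.7 / 10.89 = 1787 N·m.
For a solid shaft τ_max = 16T/(πd³), so d = (16T/(π τ_allow))^(1/3) = (16·1787/(π·1.33×10^8))^(1/3) = 0.04090 m.

40.9 mm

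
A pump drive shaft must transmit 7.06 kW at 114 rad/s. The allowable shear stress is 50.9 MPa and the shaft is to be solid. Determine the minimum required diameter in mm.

ω = 114 rad/s, so T = P/ω = 7.06×10³ / 114.0 = 61.93 N·m.
For a solid shaft τ_max = 16T/(πd³), so d = (16T/(π τ_allow))^(1/3) = (16·61.93/(π·5.09×10^7))^(1/3) = 0.01837 m.

18.4 mm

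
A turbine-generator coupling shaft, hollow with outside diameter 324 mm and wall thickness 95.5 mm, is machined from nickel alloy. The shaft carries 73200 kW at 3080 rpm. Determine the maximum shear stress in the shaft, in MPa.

35.0 MPa

ω = 2π·3080/60 = 322.5 rad/s, so T = P/ω = 73200×10³ / 322.5 = 227000 N·m.
J = π(d_o⁴ − d_i⁴)/32 = π(0.324⁴ − 0.133⁴)/32 = 1.051×10^-3 m⁴.
τ_max = T·r/J = 227000 × 0.162 / 1.051×10^-3 = 3.498×10^7 Pa.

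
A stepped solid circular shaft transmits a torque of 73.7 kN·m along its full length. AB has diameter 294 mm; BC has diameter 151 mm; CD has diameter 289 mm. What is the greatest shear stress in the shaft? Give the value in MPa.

Under the same torque, τ_max = 16T/(πd³) is largest where d is smallest — segment BC (d = 151 mm).
τ_max = 16·73700/(π·(0.151)³) = 1.090×10^8 Pa.

109 MPa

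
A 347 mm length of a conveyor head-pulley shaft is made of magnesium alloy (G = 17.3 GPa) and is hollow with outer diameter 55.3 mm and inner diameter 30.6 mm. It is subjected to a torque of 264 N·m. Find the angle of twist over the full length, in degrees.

0.365°

J = π(d_o⁴ − d_i⁴)/32 = π(0.0553⁴ − 0.0306⁴)/32 = 8.320×10^-7 m⁴.
θ = T·L/(G·J) = 264.0 × 0.347 / (17.3×10⁹ × 8.320×10^-7) = 6.364×10^-3 rad.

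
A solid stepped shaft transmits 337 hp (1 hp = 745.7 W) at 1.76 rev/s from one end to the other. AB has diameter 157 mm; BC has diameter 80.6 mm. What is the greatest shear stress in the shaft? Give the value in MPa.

221 MPa

ω = 2π·1.76 = 11.06 rad/s, so T = P/ω = 337×745.7 / 11.06 = 22720 N·m.
Under the same torque, τ_max = 16T/(πd³) is largest where d is smallest — segment BC (d = 80.6 mm).
τ_max = 16·22720/(π·(0.0806)³) = 2.210×10^8 Pa.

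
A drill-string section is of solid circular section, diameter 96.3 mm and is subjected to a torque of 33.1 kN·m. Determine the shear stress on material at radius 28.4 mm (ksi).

16.1 ksi

J = πd⁴/32 = π(0.0963)⁴/32 = 8.443×10^-6 m⁴.
Shear stress varies linearly with radius: τ = T·r/J = 33100 × 0.0284 / 8.443×10^-6 = 1.113×10^8 Pa.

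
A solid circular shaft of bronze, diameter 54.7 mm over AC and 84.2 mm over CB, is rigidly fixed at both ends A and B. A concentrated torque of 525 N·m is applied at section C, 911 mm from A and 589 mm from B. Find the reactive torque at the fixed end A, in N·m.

Compatibility: T_A·a/J_AC = T_B·b/J_CB with T_A + T_B = T₀.
J_AC = 8.79×10^-7 m⁴, J_CB = 4.93×10^-6 m⁴, so T_A = T₀·(J_AC/a)/((J_AC/a)+(J_CB/b)) = 54.22 N·m, T_B = 470.8 N·m.

54.2 N·m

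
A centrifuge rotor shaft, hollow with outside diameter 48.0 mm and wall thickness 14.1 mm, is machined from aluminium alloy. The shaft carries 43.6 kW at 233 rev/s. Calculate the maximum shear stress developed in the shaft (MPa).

1.41 MPa

ω = 2π·233 = 1464 rad/s, so T = P/ω = 43.6×10³ / 1464 = 29.78 N·m.
J = π(d_o⁴ − d_i⁴)/32 = π(0.0480⁴ − 0.0198⁴)/32 = 5.061×10^-7 m⁴.
τ_max = T·r/J = 29.78 × 0.0240 / 5.061×10^-7 = 1.412×10^6 Pa.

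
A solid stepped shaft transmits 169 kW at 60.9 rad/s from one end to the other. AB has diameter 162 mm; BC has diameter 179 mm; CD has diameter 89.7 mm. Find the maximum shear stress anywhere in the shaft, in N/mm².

19.6 N/mm²

ω = 60.9 rad/s, so T = P/ω = 169×10³ / 60.90 = 2775 N·m.
Under the same torque, τ_max = 16T/(πd³) is largest where d is smallest — segment CD (d = 89.7 mm).
τ_max = 16·2775/(π·(0.0897)³) = 1.958×10^7 Pa.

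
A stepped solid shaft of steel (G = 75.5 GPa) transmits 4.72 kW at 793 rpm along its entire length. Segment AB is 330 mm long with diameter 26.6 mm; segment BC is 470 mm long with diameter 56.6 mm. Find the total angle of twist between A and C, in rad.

0.00541 rad

ω = 2π·793/60 = 83.04 rad/s, so T = P/ω = 4.72×10³ / 83.04 = 56.84 N·m.
J_AB = π(0.0266)⁴/32 = 4.92×10^-8 m⁴; J_BC = π(0.0566)⁴/32 = 1.01×10^-6 m⁴.
θ = (T/G)·Σ L_i/J_i = (56.84/75.5×10⁹)·(0.330/4.92×10^-8 + 0.470/1.01×10^-6) = 5.406×10^-3 rad.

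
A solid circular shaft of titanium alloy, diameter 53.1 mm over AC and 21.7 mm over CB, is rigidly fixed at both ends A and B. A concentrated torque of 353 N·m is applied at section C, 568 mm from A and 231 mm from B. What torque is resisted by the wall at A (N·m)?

330 N·m

Compatibility: T_A·a/J_AC = T_B·b/J_CB with T_A + T_B = T₀.
J_AC = 7.81×10^-7 m⁴, J_CB = 2.18×10^-8 m⁴, so T_A = T₀·(J_AC/a)/((J_AC/a)+(J_CB/b)) = 330.3 N·m, T_B = 22.66 N·m.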